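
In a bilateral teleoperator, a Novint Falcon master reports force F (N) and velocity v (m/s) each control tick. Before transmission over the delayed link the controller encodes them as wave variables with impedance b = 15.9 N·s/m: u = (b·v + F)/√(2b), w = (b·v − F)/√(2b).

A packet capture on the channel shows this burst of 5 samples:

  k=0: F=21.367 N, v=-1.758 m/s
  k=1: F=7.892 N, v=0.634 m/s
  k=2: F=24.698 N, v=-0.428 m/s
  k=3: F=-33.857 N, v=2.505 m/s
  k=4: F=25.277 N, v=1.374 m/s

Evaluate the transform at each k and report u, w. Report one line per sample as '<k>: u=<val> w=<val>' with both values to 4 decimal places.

k=0: b·v=15.9×(-1.758)=-27.9522; √(2b)=5.6391; u=(-27.9522+21.367)/5.6391=-1.1678, w=(-27.9522−21.367)/5.6391=-8.7459
k=1: b·v=15.9×0.634=10.0806; √(2b)=5.6391; u=(10.0806+7.892)/5.6391=3.1871, w=(10.0806−7.892)/5.6391=0.3881
k=2: b·v=15.9×(-0.428)=-6.8052; √(2b)=5.6391; u=(-6.8052+24.698)/5.6391=3.1730, w=(-6.8052−24.698)/5.6391=-5.5865
k=3: b·v=15.9×2.505=39.8295; √(2b)=5.6391; u=(39.8295+(-33.857))/5.6391=1.0591, w=(39.8295−(-33.857))/5.6391=13.0670
k=4: b·v=15.9×1.374=21.8466; √(2b)=5.6391; u=(21.8466+25.277)/5.6391=8.3565, w=(21.8466−25.277)/5.6391=-0.6083

0: u=-1.1678 w=-8.7459
1: u=3.1871 w=0.3881
2: u=3.1730 w=-5.5865
3: u=1.0591 w=13.0670
4: u=8.3565 w=-0.6083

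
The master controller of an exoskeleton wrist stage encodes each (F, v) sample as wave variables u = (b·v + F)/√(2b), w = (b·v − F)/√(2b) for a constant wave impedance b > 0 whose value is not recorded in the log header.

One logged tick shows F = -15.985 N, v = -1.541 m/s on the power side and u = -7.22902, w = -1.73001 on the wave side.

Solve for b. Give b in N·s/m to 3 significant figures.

u + w = -8.9590;  u + w = √(2b)·v, so √(2b) = -8.9590/(-1.541) = 5.8138.
b = (√(2b))²/2 = 33.8000/2 = 16.9000.
(Check via u − w = 2F/√(2b): u − w = -5.4990, 2F/√(2b) = -5.4990.)

b = 16.9 N·s/m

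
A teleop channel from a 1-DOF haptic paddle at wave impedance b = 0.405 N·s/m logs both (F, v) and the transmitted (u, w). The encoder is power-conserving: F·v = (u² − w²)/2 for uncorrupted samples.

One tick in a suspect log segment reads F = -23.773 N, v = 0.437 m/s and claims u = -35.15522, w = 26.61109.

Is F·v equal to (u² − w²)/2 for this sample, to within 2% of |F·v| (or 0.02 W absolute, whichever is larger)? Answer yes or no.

F·v = (-23.773)×0.437 = -10.38880 W.
(u² − w²)/2 = (1235.88949 − 708.15011)/2 = 263.86969 W.
|Δ| = 274.25849;  2% of max(1, |F·v|) = 0.20778.

no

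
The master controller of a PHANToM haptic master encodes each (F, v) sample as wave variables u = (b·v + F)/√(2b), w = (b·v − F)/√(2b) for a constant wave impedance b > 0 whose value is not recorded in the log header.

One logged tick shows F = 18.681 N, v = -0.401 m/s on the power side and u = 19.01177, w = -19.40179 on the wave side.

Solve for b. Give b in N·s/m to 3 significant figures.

b = 0.473 N·s/m

u + w = -0.39002;  u + w = √(2b)·v, so √(2b) = -0.39002/(-0.401) = 0.97262.
b = (√(2b))²/2 = 0.94599/2 = 0.47299.
(Check via u − w = 2F/√(2b): u − w = 38.41356, 2F/√(2b) = 38.41383.)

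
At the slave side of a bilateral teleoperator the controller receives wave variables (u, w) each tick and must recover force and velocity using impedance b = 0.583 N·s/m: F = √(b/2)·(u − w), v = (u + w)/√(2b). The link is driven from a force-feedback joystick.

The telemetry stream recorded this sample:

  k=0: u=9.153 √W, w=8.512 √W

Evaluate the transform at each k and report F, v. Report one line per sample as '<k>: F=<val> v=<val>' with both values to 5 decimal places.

k=0: u−w=0.64100, u+w=17.66500; √(b/2)=0.53991, √(2b)=1.07981; F=0.53991×0.641=0.34608, v=17.66500/1.07981=16.35929

0: F=0.34608 v=16.35929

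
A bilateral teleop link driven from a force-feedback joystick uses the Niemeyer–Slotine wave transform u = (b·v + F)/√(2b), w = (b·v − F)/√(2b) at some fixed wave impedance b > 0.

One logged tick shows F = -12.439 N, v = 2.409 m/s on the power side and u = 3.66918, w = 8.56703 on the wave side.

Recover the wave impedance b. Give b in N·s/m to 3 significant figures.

u + w = 12.2362;  u + w = √(2b)·v, so √(2b) = 12.2362/2.409 = 5.0794.
b = (√(2b))²/2 = 25.8000/2 = 12.9000.
(Check via u − w = 2F/√(2b): u − w = -4.8979, 2F/√(2b) = -4.8978.)

b = 12.9 N·s/m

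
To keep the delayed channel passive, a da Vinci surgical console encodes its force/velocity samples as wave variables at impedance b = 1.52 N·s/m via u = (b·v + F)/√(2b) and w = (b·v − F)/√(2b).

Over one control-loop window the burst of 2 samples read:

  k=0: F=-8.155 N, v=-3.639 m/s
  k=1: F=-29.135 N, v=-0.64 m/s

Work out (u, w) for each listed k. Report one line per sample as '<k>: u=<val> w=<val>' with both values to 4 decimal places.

k=0: b·v=1.52×(-3.639)=-5.5313; √(2b)=1.7436; u=(-5.5313+(-8.155))/1.7436=-7.8496, w=(-5.5313−(-8.155))/1.7436=1.5048
k=1: b·v=1.52×(-0.64)=-0.9728; √(2b)=1.7436; u=(-0.9728+(-29.135))/1.7436=-17.2680, w=(-0.9728−(-29.135))/1.7436=16.1521

0: u=-7.8496 w=1.5048
1: u=-17.2680 w=16.1521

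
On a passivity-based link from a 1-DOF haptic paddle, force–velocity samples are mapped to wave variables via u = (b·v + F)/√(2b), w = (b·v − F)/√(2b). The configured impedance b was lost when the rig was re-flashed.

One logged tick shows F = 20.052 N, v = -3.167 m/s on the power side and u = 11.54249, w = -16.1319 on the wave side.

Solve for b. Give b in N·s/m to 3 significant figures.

b = 1.05 N·s/m

u + w = -4.58941;  u + w = √(2b)·v, so √(2b) = -4.58941/(-3.167) = 1.44913.
b = (√(2b))²/2 = 2.09999/2 = 1.05000.
(Check via u − w = 2F/√(2b): u − w = 27.67439, 2F/√(2b) = 27.67444.)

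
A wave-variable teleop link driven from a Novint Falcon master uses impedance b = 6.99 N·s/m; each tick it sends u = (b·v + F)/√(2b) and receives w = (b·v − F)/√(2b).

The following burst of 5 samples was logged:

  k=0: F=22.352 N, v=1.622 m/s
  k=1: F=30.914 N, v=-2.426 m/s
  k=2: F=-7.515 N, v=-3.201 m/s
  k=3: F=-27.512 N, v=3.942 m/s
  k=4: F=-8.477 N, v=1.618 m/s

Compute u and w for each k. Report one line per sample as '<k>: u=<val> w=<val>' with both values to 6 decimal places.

0: u=9.010411 w=-2.945779
1: u=3.732635 w=-12.803409
2: u=-7.994148 w=-3.974339
3: u=0.011388 w=14.727686
4: u=0.757644 w=5.292031

k=0: b·v=6.99×1.622=11.337780; √(2b)=3.738984; u=(11.337780+22.352)/3.738984=9.010411, w=(11.337780−22.352)/3.738984=-2.945779
k=1: b·v=6.99×(-2.426)=-16.957740; √(2b)=3.738984; u=(-16.957740+30.914)/3.738984=3.732635, w=(-16.957740−30.914)/3.738984=-12.803409
k=2: b·v=6.99×(-3.201)=-22.374990; √(2b)=3.738984; u=(-22.374990+(-7.515))/3.738984=-7.994148, w=(-22.374990−(-7.515))/3.738984=-3.974339
k=3: b·v=6.99×3.942=27.554580; √(2b)=3.738984; u=(27.554580+(-27.512))/3.738984=0.011388, w=(27.554580−(-27.512))/3.738984=14.727686
k=4: b·v=6.99×1.618=11.309820; √(2b)=3.738984; u=(11.309820+(-8.477))/3.738984=0.757644, w=(11.309820−(-8.477))/3.738984=5.292031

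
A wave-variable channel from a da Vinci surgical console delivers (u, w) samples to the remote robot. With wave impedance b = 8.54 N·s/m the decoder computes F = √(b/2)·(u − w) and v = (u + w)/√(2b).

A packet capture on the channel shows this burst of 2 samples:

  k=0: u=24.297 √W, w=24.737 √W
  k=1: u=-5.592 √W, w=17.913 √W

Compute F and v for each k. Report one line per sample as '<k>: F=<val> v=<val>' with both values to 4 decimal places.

0: F=-0.9092 v=11.8646
1: F=-48.5707 v=2.9813

k=0: u−w=-0.4400, u+w=49.0340; √(b/2)=2.0664, √(2b)=4.1328; F=2.0664×(-0.44)=-0.9092, v=49.0340/4.1328=11.8646
k=1: u−w=-23.5050, u+w=12.3210; √(b/2)=2.0664, √(2b)=4.1328; F=2.0664×(-23.505)=-48.5707, v=12.3210/4.1328=2.9813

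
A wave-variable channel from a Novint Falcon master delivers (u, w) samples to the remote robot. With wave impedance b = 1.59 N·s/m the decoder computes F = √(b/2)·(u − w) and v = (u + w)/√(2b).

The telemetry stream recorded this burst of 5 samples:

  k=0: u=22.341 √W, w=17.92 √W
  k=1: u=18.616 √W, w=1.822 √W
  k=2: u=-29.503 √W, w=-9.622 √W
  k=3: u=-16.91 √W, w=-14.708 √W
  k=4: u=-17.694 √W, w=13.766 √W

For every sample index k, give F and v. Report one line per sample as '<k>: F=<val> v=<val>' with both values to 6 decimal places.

0: F=3.941886 v=22.577248
1: F=14.973996 v=11.461061
2: F=-17.726451 v=-21.940211
3: F=-1.963364 v=-17.730494
4: F=-28.050608 v=-2.202713

k=0: u−w=4.421000, u+w=40.261000; √(b/2)=0.891628, √(2b)=1.783255; F=0.891628×4.421=3.941886, v=40.261000/1.783255=22.577248
k=1: u−w=16.794000, u+w=20.438000; √(b/2)=0.891628, √(2b)=1.783255; F=0.891628×16.794=14.973996, v=20.438000/1.783255=11.461061
k=2: u−w=-19.881000, u+w=-39.125000; √(b/2)=0.891628, √(2b)=1.783255; F=0.891628×(-19.881)=-17.726451, v=-39.125000/1.783255=-21.940211
k=3: u−w=-2.202000, u+w=-31.618000; √(b/2)=0.891628, √(2b)=1.783255; F=0.891628×(-2.202)=-1.963364, v=-31.618000/1.783255=-17.730494
k=4: u−w=-31.460000, u+w=-3.928000; √(b/2)=0.891628, √(2b)=1.783255; F=0.891628×(-31.46)=-28.050608, v=-3.928000/1.783255=-2.202713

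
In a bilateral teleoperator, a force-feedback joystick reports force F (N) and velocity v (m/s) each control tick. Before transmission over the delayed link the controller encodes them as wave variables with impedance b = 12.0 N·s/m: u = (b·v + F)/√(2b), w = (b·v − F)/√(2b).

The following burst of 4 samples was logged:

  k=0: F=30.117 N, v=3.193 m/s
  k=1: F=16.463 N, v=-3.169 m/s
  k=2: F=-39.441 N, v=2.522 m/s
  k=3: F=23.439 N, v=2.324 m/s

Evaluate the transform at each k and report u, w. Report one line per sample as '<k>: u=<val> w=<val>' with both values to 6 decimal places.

k=0: b·v=12.0×3.193=38.316000; √(2b)=4.898979; u=(38.316000+30.117)/4.898979=13.968828, w=(38.316000−30.117)/4.898979=1.673614
k=1: b·v=12.0×(-3.169)=-38.028000; √(2b)=4.898979; u=(-38.028000+16.463)/4.898979=-4.401937, w=(-38.028000−16.463)/4.898979=-11.122929
k=2: b·v=12.0×2.522=30.264000; √(2b)=4.898979; u=(30.264000+(-39.441))/4.898979=-1.873247, w=(30.264000−(-39.441))/4.898979=14.228474
k=3: b·v=12.0×2.324=27.888000; √(2b)=4.898979; u=(27.888000+23.439)/4.898979=10.477080, w=(27.888000−23.439)/4.898979=0.908148

0: u=13.968828 w=1.673614
1: u=-4.401937 w=-11.122929
2: u=-1.873247 w=14.228474
3: u=10.477080 w=0.908148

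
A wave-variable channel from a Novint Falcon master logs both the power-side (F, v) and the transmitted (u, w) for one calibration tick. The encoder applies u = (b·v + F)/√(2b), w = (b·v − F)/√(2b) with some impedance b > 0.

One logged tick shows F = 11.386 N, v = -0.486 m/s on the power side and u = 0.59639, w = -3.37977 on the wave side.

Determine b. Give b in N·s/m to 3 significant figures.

b = 16.4 N·s/m

u + w = -2.78338;  u + w = √(2b)·v, so √(2b) = -2.78338/(-0.486) = 5.72712.
b = (√(2b))²/2 = 32.79990/2 = 16.39995.
(Check via u − w = 2F/√(2b): u − w = 3.97616, 2F/√(2b) = 3.97617.)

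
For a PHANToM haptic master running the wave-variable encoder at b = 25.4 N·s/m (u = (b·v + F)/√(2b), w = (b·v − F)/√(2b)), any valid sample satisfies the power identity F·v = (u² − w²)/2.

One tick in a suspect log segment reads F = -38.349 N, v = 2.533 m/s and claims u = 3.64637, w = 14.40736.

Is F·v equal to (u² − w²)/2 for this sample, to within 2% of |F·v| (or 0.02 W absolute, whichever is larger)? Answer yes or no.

F·v = (-38.349)×2.533 = -97.13802 W.
(u² − w²)/2 = (13.29601 − 207.57202)/2 = -97.13800 W.
|Δ| = 0.00001;  2% of max(1, |F·v|) = 1.94276.

yes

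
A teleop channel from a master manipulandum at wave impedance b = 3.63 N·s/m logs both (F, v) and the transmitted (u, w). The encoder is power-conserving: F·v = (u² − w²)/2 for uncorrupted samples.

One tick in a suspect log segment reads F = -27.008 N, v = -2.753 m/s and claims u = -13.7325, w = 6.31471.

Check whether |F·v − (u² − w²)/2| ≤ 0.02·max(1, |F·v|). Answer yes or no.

F·v = (-27.008)×(-2.753) = 74.3530 W.
(u² − w²)/2 = (188.5816 − 39.8756)/2 = 74.3530 W.
|Δ| = 0.0000;  2% of max(1, |F·v|) = 1.4871.

yes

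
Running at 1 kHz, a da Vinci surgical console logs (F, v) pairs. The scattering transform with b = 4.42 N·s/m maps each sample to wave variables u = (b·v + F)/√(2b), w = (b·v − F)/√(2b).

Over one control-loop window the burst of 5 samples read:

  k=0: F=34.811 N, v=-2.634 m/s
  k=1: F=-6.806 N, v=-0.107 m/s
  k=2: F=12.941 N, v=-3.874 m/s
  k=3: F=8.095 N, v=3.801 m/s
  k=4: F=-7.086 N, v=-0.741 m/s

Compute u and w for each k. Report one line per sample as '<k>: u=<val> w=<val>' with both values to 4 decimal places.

0: u=7.7925 w=-15.6239
1: u=-2.4482 w=2.1300
2: u=-1.4066 w=-10.1116
3: u=8.3732 w=2.9279
4: u=-3.4849 w=1.2817

k=0: b·v=4.42×(-2.634)=-11.6423; √(2b)=2.9732; u=(-11.6423+34.811)/2.9732=7.7925, w=(-11.6423−34.811)/2.9732=-15.6239
k=1: b·v=4.42×(-0.107)=-0.4729; √(2b)=2.9732; u=(-0.4729+(-6.806))/2.9732=-2.4482, w=(-0.4729−(-6.806))/2.9732=2.1300
k=2: b·v=4.42×(-3.874)=-17.1231; √(2b)=2.9732; u=(-17.1231+12.941)/2.9732=-1.4066, w=(-17.1231−12.941)/2.9732=-10.1116
k=3: b·v=4.42×3.801=16.8004; √(2b)=2.9732; u=(16.8004+8.095)/2.9732=8.3732, w=(16.8004−8.095)/2.9732=2.9279
k=4: b·v=4.42×(-0.741)=-3.2752; √(2b)=2.9732; u=(-3.2752+(-7.086))/2.9732=-3.4849, w=(-3.2752−(-7.086))/2.9732=1.2817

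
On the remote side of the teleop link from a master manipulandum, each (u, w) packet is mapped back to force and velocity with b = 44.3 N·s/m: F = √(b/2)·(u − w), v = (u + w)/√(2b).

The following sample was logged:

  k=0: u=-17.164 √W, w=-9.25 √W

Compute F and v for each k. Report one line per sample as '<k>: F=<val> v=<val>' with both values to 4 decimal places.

0: F=-37.2463 v=-2.8062

k=0: u−w=-7.9140, u+w=-26.4140; √(b/2)=4.7064, √(2b)=9.4128; F=4.7064×(-7.914)=-37.2463, v=-26.4140/9.4128=-2.8062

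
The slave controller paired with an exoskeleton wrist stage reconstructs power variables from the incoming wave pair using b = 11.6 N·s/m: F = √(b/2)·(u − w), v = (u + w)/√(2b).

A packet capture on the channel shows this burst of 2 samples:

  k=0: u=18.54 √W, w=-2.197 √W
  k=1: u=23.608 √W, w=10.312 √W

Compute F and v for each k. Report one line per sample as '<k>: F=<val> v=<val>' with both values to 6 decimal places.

0: F=49.941309 v=3.393031
1: F=32.021008 v=7.042257

k=0: u−w=20.737000, u+w=16.343000; √(b/2)=2.408319, √(2b)=4.816638; F=2.408319×20.737=49.941309, v=16.343000/4.816638=3.393031
k=1: u−w=13.296000, u+w=33.920000; √(b/2)=2.408319, √(2b)=4.816638; F=2.408319×13.296=32.021008, v=33.920000/4.816638=7.042257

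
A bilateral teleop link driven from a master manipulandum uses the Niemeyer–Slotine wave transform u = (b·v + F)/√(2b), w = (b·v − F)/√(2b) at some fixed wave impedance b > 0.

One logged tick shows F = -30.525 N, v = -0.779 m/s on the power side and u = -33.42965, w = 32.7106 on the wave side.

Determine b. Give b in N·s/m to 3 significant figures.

u + w = -0.71905;  u + w = √(2b)·v, so √(2b) = -0.71905/(-0.779) = 0.92304.
b = (√(2b))²/2 = 0.85201/2 = 0.42600.
(Check via u − w = 2F/√(2b): u − w = -66.14025, 2F/√(2b) = -66.13998.)

b = 0.426 N·s/m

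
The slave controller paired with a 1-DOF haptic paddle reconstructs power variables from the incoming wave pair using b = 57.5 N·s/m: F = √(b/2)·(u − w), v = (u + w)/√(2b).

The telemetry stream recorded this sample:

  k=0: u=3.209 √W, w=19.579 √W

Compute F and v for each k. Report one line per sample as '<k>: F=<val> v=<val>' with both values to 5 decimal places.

k=0: u−w=-16.37000, u+w=22.78800; √(b/2)=5.36190, √(2b)=10.72381; F=5.36190×(-16.37)=-87.77435, v=22.78800/10.72381=2.12499

0: F=-87.77435 v=2.12499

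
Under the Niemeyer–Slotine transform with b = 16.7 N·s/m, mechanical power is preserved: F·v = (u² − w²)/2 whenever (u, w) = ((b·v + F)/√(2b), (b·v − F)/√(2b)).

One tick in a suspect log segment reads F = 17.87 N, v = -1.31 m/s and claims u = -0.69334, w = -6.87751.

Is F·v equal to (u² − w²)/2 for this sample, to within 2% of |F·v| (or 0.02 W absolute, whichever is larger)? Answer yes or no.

yes

F·v = 17.87×(-1.31) = -23.4097 W.
(u² − w²)/2 = (0.4807 − 47.3001)/2 = -23.4097 W.
|Δ| = 0.0000;  2% of max(1, |F·v|) = 0.4682.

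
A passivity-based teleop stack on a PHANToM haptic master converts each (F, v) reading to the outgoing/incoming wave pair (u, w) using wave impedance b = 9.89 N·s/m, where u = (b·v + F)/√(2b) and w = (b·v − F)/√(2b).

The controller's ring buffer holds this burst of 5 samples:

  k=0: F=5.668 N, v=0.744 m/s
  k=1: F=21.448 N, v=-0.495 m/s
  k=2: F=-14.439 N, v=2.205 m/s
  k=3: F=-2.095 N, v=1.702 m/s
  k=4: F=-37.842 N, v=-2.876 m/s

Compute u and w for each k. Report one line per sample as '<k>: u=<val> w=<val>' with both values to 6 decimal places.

0: u=2.928891 w=0.380027
1: u=3.721767 w=-5.923265
2: u=1.656773 w=8.149901
3: u=3.313744 w=4.255852
4: u=-14.904119 w=2.113192

k=0: b·v=9.89×0.744=7.358160; √(2b)=4.447471; u=(7.358160+5.668)/4.447471=2.928891, w=(7.358160−5.668)/4.447471=0.380027
k=1: b·v=9.89×(-0.495)=-4.895550; √(2b)=4.447471; u=(-4.895550+21.448)/4.447471=3.721767, w=(-4.895550−21.448)/4.447471=-5.923265
k=2: b·v=9.89×2.205=21.807450; √(2b)=4.447471; u=(21.807450+(-14.439))/4.447471=1.656773, w=(21.807450−(-14.439))/4.447471=8.149901
k=3: b·v=9.89×1.702=16.832780; √(2b)=4.447471; u=(16.832780+(-2.095))/4.447471=3.313744, w=(16.832780−(-2.095))/4.447471=4.255852
k=4: b·v=9.89×(-2.876)=-28.443640; √(2b)=4.447471; u=(-28.443640+(-37.842))/4.447471=-14.904119, w=(-28.443640−(-37.842))/4.447471=2.113192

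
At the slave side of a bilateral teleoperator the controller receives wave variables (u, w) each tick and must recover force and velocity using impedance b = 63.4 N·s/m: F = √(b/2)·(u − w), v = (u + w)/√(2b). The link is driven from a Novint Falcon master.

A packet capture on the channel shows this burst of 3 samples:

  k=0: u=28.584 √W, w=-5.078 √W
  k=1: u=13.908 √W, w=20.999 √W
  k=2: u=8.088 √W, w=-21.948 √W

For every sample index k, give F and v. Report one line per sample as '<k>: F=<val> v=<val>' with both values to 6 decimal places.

0: F=189.526327 v=2.087465
1: F=-39.924282 v=3.099937
2: F=169.110949 v=-1.230846

k=0: u−w=33.662000, u+w=23.506000; √(b/2)=5.630275, √(2b)=11.260551; F=5.630275×33.662=189.526327, v=23.506000/11.260551=2.087465
k=1: u−w=-7.091000, u+w=34.907000; √(b/2)=5.630275, √(2b)=11.260551; F=5.630275×(-7.091)=-39.924282, v=34.907000/11.260551=3.099937
k=2: u−w=30.036000, u+w=-13.860000; √(b/2)=5.630275, √(2b)=11.260551; F=5.630275×30.036=169.110949, v=-13.860000/11.260551=-1.230846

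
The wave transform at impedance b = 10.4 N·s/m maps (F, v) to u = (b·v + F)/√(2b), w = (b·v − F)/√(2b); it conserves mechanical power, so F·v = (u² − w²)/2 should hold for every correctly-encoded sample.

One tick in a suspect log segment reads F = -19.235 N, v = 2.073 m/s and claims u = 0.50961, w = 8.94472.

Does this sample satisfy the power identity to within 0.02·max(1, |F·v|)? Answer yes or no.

yes

F·v = (-19.235)×2.073 = -39.87415 W.
(u² − w²)/2 = (0.25970 − 80.00802)/2 = -39.87416 W.
|Δ| = 0.00000;  2% of max(1, |F·v|) = 0.79748.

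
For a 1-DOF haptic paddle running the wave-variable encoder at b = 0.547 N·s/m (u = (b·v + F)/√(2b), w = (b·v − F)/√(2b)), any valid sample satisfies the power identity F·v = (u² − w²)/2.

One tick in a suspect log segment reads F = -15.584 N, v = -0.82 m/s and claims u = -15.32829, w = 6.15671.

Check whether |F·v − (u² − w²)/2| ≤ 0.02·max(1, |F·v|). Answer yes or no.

no

F·v = (-15.584)×(-0.82) = 12.7789 W.
(u² − w²)/2 = (234.9565 − 37.9051)/2 = 98.5257 W.
|Δ| = 85.7468;  2% of max(1, |F·v|) = 0.2556.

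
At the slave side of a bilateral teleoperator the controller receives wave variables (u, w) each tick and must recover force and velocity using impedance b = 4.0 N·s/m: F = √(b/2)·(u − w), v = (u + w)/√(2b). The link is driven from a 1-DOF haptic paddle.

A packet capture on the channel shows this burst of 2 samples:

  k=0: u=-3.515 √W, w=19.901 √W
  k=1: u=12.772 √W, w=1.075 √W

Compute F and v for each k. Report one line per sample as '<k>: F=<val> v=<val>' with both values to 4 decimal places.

k=0: u−w=-23.4160, u+w=16.3860; √(b/2)=1.4142, √(2b)=2.8284; F=1.4142×(-23.416)=-33.1152, v=16.3860/2.8284=5.7933
k=1: u−w=11.6970, u+w=13.8470; √(b/2)=1.4142, √(2b)=2.8284; F=1.4142×11.697=16.5421, v=13.8470/2.8284=4.8957

0: F=-33.1152 v=5.7933
1: F=16.5421 v=4.8957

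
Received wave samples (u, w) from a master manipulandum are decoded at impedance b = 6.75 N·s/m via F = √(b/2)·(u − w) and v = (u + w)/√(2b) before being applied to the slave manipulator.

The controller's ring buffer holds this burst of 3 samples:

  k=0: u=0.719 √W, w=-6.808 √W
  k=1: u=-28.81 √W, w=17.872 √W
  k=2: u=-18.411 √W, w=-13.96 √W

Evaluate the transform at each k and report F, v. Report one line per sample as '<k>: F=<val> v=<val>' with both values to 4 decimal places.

0: F=13.8280 v=-1.6572
1: F=-85.7603 v=-2.9769
2: F=-8.1770 v=-8.8103

k=0: u−w=7.5270, u+w=-6.0890; √(b/2)=1.8371, √(2b)=3.6742; F=1.8371×7.527=13.8280, v=-6.0890/3.6742=-1.6572
k=1: u−w=-46.6820, u+w=-10.9380; √(b/2)=1.8371, √(2b)=3.6742; F=1.8371×(-46.682)=-85.7603, v=-10.9380/3.6742=-2.9769
k=2: u−w=-4.4510, u+w=-32.3710; √(b/2)=1.8371, √(2b)=3.6742; F=1.8371×(-4.451)=-8.1770, v=-32.3710/3.6742=-8.8103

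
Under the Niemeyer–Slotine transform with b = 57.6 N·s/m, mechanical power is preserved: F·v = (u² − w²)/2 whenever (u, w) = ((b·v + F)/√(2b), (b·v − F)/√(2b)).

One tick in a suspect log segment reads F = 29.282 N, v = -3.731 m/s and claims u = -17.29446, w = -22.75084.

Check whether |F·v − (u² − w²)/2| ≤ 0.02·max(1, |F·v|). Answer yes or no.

F·v = 29.282×(-3.731) = -109.25114 W.
(u² − w²)/2 = (299.09835 − 517.60072)/2 = -109.25119 W.
|Δ| = 0.00005;  2% of max(1, |F·v|) = 2.18502.

yes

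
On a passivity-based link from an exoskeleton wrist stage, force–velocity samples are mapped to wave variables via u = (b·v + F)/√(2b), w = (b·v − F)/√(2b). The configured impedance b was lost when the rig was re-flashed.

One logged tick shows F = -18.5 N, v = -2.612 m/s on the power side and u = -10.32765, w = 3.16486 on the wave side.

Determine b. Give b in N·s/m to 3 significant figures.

b = 3.76 N·s/m

u + w = -7.1628;  u + w = √(2b)·v, so √(2b) = -7.1628/(-2.612) = 2.7423.
b = (√(2b))²/2 = 7.5200/2 = 3.7600.
(Check via u − w = 2F/√(2b): u − w = -13.4925, 2F/√(2b) = -13.4925.)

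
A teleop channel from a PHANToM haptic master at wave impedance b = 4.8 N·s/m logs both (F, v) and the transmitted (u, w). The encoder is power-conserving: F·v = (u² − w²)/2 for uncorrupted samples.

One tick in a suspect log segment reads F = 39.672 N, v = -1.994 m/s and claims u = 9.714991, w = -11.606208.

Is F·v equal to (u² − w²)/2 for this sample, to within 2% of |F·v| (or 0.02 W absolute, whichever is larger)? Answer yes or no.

no

F·v = 39.672×(-1.994) = -79.105968 W.
(u² − w²)/2 = (94.381050 − 134.704064)/2 = -20.161507 W.
|Δ| = 58.944461;  2% of max(1, |F·v|) = 1.582119.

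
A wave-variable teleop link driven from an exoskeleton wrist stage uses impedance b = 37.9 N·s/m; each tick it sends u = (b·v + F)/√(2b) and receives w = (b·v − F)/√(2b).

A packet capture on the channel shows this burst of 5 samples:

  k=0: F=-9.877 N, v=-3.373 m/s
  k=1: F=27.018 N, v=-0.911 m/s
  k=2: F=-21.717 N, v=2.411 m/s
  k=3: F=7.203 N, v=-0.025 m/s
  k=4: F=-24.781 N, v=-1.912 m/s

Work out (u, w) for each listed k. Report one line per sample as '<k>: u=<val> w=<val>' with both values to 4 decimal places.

k=0: b·v=37.9×(-3.373)=-127.8367; √(2b)=8.7063; u=(-127.8367+(-9.877))/8.7063=-15.8177, w=(-127.8367−(-9.877))/8.7063=-13.5487
k=1: b·v=37.9×(-0.911)=-34.5269; √(2b)=8.7063; u=(-34.5269+27.018)/8.7063=-0.8625, w=(-34.5269−27.018)/8.7063=-7.0690
k=2: b·v=37.9×2.411=91.3769; √(2b)=8.7063; u=(91.3769+(-21.717))/8.7063=8.0011, w=(91.3769−(-21.717))/8.7063=12.9899
k=3: b·v=37.9×(-0.025)=-0.9475; √(2b)=8.7063; u=(-0.9475+7.203)/8.7063=0.7185, w=(-0.9475−7.203)/8.7063=-0.9362
k=4: b·v=37.9×(-1.912)=-72.4648; √(2b)=8.7063; u=(-72.4648+(-24.781))/8.7063=-11.1696, w=(-72.4648−(-24.781))/8.7063=-5.4769

0: u=-15.8177 w=-13.5487
1: u=-0.8625 w=-7.0690
2: u=8.0011 w=12.9899
3: u=0.7185 w=-0.9362
4: u=-11.1696 w=-5.4769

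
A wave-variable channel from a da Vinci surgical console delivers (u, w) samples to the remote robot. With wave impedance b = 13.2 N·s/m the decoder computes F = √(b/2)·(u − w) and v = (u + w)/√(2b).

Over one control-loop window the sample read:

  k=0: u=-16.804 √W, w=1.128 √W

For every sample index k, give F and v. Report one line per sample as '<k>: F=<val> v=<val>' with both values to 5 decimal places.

0: F=-46.06814 v=-3.05094

k=0: u−w=-17.93200, u+w=-15.67600; √(b/2)=2.56905, √(2b)=5.13809; F=2.56905×(-17.932)=-46.06814, v=-15.67600/5.13809=-3.05094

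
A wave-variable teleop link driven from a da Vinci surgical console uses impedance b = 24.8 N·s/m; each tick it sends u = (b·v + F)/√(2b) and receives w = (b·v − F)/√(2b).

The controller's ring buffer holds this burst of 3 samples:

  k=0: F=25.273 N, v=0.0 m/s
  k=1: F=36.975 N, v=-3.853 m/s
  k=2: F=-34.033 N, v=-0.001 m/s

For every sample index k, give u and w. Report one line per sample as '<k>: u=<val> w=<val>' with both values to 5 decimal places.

k=0: b·v=24.8×0.0=0.00000; √(2b)=7.04273; u=(0.00000+25.273)/7.04273=3.58852, w=(0.00000−25.273)/7.04273=-3.58852
k=1: b·v=24.8×(-3.853)=-95.55440; √(2b)=7.04273; u=(-95.55440+36.975)/7.04273=-8.31772, w=(-95.55440−36.975)/7.04273=-18.81791
k=2: b·v=24.8×(-0.001)=-0.02480; √(2b)=7.04273; u=(-0.02480+(-34.033))/7.04273=-4.83588, w=(-0.02480−(-34.033))/7.04273=4.82884

0: u=3.58852 w=-3.58852
1: u=-8.31772 w=-18.81791
2: u=-4.83588 w=4.82884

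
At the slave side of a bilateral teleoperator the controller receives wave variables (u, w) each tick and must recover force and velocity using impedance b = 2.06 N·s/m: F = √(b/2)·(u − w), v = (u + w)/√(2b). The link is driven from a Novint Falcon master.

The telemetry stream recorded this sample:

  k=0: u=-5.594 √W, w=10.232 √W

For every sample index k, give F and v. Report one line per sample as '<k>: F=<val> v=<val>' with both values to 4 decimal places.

k=0: u−w=-15.8260, u+w=4.6380; √(b/2)=1.0149, √(2b)=2.0298; F=1.0149×(-15.826)=-16.0616, v=4.6380/2.0298=2.2850

0: F=-16.0616 v=2.2850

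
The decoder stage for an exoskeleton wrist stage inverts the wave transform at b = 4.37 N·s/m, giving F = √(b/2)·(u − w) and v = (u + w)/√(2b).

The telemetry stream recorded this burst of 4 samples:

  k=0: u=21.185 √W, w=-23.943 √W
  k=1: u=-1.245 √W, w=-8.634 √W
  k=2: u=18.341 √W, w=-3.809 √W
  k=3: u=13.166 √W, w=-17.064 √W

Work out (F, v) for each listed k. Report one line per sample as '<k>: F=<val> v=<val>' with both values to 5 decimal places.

k=0: u−w=45.12800, u+w=-2.75800; √(b/2)=1.47817, √(2b)=2.95635; F=1.47817×45.128=66.70706, v=-2.75800/2.95635=-0.93291
k=1: u−w=7.38900, u+w=-9.87900; √(b/2)=1.47817, √(2b)=2.95635; F=1.47817×7.389=10.92223, v=-9.87900/2.95635=-3.34162
k=2: u−w=22.15000, u+w=14.53200; √(b/2)=1.47817, √(2b)=2.95635; F=1.47817×22.15=32.74157, v=14.53200/2.95635=4.91552
k=3: u−w=30.23000, u+w=-3.89800; √(b/2)=1.47817, √(2b)=2.95635; F=1.47817×30.23=44.68522, v=-3.89800/2.95635=-1.31852

0: F=66.70706 v=-0.93291
1: F=10.92223 v=-3.34162
2: F=32.74157 v=4.91552
3: F=44.68522 v=-1.31852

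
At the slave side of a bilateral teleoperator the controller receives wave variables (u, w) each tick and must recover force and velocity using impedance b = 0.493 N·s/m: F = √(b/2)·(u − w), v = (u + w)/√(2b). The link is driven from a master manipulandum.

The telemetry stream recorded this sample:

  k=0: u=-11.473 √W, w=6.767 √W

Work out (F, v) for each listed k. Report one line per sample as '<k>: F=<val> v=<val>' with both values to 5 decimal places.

k=0: u−w=-18.24000, u+w=-4.70600; √(b/2)=0.49649, √(2b)=0.99298; F=0.49649×(-18.24)=-9.05593, v=-4.70600/0.99298=-4.73929

0: F=-9.05593 v=-4.73929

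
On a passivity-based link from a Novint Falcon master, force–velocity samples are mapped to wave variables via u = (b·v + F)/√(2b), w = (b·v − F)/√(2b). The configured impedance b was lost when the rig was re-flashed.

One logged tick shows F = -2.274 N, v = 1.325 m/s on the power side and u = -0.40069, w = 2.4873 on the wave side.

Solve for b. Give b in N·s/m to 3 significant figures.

u + w = 2.0866;  u + w = √(2b)·v, so √(2b) = 2.0866/1.325 = 1.5748.
b = (√(2b))²/2 = 2.4800/2 = 1.2400.
(Check via u − w = 2F/√(2b): u − w = -2.8880, 2F/√(2b) = -2.8880.)

b = 1.24 N·s/m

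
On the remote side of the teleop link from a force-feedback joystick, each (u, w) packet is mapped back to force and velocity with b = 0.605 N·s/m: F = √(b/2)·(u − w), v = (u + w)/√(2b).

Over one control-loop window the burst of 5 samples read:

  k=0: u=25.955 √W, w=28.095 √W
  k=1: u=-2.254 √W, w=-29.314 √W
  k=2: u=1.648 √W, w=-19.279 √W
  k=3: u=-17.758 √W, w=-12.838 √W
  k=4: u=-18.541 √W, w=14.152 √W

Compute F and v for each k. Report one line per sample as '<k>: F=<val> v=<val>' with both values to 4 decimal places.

k=0: u−w=-2.1400, u+w=54.0500; √(b/2)=0.5500, √(2b)=1.1000; F=0.5500×(-2.14)=-1.1770, v=54.0500/1.1000=49.1364
k=1: u−w=27.0600, u+w=-31.5680; √(b/2)=0.5500, √(2b)=1.1000; F=0.5500×27.06=14.8830, v=-31.5680/1.1000=-28.6982
k=2: u−w=20.9270, u+w=-17.6310; √(b/2)=0.5500, √(2b)=1.1000; F=0.5500×20.927=11.5099, v=-17.6310/1.1000=-16.0282
k=3: u−w=-4.9200, u+w=-30.5960; √(b/2)=0.5500, √(2b)=1.1000; F=0.5500×(-4.92)=-2.7060, v=-30.5960/1.1000=-27.8145
k=4: u−w=-32.6930, u+w=-4.3890; √(b/2)=0.5500, √(2b)=1.1000; F=0.5500×(-32.693)=-17.9811, v=-4.3890/1.1000=-3.9900

0: F=-1.1770 v=49.1364
1: F=14.8830 v=-28.6982
2: F=11.5099 v=-16.0282
3: F=-2.7060 v=-27.8145
4: F=-17.9811 v=-3.9900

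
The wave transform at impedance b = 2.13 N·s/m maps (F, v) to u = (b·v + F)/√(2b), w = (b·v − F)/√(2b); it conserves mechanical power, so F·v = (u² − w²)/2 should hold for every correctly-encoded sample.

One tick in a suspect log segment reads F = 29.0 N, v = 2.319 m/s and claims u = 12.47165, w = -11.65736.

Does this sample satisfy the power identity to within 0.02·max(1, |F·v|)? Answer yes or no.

no

F·v = 29.0×2.319 = 67.2510 W.
(u² − w²)/2 = (155.5421 − 135.8940)/2 = 9.8240 W.
|Δ| = 57.4270;  2% of max(1, |F·v|) = 1.3450.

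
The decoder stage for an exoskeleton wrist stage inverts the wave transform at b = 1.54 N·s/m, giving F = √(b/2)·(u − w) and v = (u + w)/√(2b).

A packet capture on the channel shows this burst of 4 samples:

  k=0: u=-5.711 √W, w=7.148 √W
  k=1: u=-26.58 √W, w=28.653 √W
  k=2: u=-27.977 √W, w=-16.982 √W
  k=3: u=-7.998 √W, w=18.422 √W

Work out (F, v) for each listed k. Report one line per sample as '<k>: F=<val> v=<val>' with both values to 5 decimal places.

0: F=-11.28373 v=0.81881
1: F=-48.46676 v=1.18120
2: F=-9.64807 v=-25.61777
3: F=-23.18346 v=5.93963

k=0: u−w=-12.85900, u+w=1.43700; √(b/2)=0.87750, √(2b)=1.75499; F=0.87750×(-12.859)=-11.28373, v=1.43700/1.75499=0.81881
k=1: u−w=-55.23300, u+w=2.07300; √(b/2)=0.87750, √(2b)=1.75499; F=0.87750×(-55.233)=-48.46676, v=2.07300/1.75499=1.18120
k=2: u−w=-10.99500, u+w=-44.95900; √(b/2)=0.87750, √(2b)=1.75499; F=0.87750×(-10.995)=-9.64807, v=-44.95900/1.75499=-25.61777
k=3: u−w=-26.42000, u+w=10.42400; √(b/2)=0.87750, √(2b)=1.75499; F=0.87750×(-26.42)=-23.18346, v=10.42400/1.75499=5.93963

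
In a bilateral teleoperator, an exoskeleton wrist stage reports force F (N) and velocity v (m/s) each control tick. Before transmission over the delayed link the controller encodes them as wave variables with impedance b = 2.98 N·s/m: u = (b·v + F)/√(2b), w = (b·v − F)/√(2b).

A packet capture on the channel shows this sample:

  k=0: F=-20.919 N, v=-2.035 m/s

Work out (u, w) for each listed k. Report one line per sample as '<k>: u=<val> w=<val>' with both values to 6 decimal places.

k=0: b·v=2.98×(-2.035)=-6.064300; √(2b)=2.441311; u=(-6.064300+(-20.919))/2.441311=-11.052790, w=(-6.064300−(-20.919))/2.441311=6.084722

0: u=-11.052790 w=6.084722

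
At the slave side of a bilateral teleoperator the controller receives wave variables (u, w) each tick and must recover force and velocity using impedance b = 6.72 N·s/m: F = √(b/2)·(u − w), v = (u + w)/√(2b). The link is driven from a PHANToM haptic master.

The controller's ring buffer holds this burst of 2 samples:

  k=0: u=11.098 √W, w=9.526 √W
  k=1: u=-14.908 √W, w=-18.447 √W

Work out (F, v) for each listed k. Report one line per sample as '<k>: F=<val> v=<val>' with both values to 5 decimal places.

k=0: u−w=1.57200, u+w=20.62400; √(b/2)=1.83303, √(2b)=3.66606; F=1.83303×1.572=2.88152, v=20.62400/3.66606=5.62566
k=1: u−w=3.53900, u+w=-33.35500; √(b/2)=1.83303, √(2b)=3.66606; F=1.83303×3.539=6.48709, v=-33.35500/3.66606=-9.09832

0: F=2.88152 v=5.62566
1: F=6.48709 v=-9.09832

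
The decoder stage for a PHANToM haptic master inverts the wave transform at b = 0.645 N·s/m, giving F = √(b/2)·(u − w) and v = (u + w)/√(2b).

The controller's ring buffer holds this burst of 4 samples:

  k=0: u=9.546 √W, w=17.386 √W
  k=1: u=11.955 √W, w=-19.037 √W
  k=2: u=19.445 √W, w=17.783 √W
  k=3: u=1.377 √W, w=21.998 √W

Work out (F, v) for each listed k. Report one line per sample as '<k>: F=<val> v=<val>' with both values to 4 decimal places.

k=0: u−w=-7.8400, u+w=26.9320; √(b/2)=0.5679, √(2b)=1.1358; F=0.5679×(-7.84)=-4.4523, v=26.9320/1.1358=23.7123
k=1: u−w=30.9920, u+w=-7.0820; √(b/2)=0.5679, √(2b)=1.1358; F=0.5679×30.992=17.6001, v=-7.0820/1.1358=-6.2354
k=2: u−w=1.6620, u+w=37.2280; √(b/2)=0.5679, √(2b)=1.1358; F=0.5679×1.662=0.9438, v=37.2280/1.1358=32.7774
k=3: u−w=-20.6210, u+w=23.3750; √(b/2)=0.5679, √(2b)=1.1358; F=0.5679×(-20.621)=-11.7105, v=23.3750/1.1358=20.5805

0: F=-4.4523 v=23.7123
1: F=17.6001 v=-6.2354
2: F=0.9438 v=32.7774
3: F=-11.7105 v=20.5805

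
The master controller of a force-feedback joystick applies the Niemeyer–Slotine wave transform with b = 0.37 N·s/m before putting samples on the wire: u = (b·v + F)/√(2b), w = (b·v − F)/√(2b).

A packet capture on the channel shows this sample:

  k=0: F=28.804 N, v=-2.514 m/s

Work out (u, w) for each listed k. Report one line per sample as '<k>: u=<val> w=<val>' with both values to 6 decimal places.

k=0: b·v=0.37×(-2.514)=-0.930180; √(2b)=0.860233; u=(-0.930180+28.804)/0.860233=32.402658, w=(-0.930180−28.804)/0.860233=-34.565282

0: u=32.402658 w=-34.565282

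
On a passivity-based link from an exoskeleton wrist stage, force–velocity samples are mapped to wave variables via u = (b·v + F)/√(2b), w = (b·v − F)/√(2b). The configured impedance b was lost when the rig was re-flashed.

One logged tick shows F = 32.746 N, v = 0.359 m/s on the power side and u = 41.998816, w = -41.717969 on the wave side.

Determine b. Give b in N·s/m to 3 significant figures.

u + w = 0.280847;  u + w = √(2b)·v, so √(2b) = 0.280847/0.359 = 0.782304.
b = (√(2b))²/2 = 0.611999/2 = 0.305999.
(Check via u − w = 2F/√(2b): u − w = 83.716785, 2F/√(2b) = 83.716857.)

b = 0.306 N·s/m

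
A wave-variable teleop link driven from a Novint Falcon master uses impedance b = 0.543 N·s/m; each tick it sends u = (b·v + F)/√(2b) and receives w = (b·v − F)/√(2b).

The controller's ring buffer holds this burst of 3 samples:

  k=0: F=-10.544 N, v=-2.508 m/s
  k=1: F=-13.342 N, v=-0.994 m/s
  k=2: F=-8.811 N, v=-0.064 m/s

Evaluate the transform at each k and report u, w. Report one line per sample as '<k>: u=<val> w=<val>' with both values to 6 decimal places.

k=0: b·v=0.543×(-2.508)=-1.361844; √(2b)=1.042113; u=(-1.361844+(-10.544))/1.042113=-11.424712, w=(-1.361844−(-10.544))/1.042113=8.811092
k=1: b·v=0.543×(-0.994)=-0.539742; √(2b)=1.042113; u=(-0.539742+(-13.342))/1.042113=-13.320762, w=(-0.539742−(-13.342))/1.042113=12.284901
k=2: b·v=0.543×(-0.064)=-0.034752; √(2b)=1.042113; u=(-0.034752+(-8.811))/1.042113=-8.488283, w=(-0.034752−(-8.811))/1.042113=8.421588

0: u=-11.424712 w=8.811092
1: u=-13.320762 w=12.284901
2: u=-8.488283 w=8.421588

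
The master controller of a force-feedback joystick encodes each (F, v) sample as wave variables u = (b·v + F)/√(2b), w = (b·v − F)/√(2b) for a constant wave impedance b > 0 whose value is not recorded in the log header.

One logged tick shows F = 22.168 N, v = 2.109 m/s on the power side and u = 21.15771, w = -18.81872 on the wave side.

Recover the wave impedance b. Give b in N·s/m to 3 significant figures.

u + w = 2.3390;  u + w = √(2b)·v, so √(2b) = 2.3390/2.109 = 1.1091.
b = (√(2b))²/2 = 1.2300/2 = 0.6150.
(Check via u − w = 2F/√(2b): u − w = 39.9764, 2F/√(2b) = 39.9765.)

b = 0.615 N·s/m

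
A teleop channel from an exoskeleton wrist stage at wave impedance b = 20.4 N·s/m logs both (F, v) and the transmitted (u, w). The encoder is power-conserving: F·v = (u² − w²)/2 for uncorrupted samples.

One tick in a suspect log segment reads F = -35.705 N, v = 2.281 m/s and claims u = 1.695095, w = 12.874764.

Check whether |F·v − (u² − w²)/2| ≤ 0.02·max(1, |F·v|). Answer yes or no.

yes

F·v = (-35.705)×2.281 = -81.443105 W.
(u² − w²)/2 = (2.873347 − 165.759548)/2 = -81.443100 W.
|Δ| = 0.000005;  2% of max(1, |F·v|) = 1.628862.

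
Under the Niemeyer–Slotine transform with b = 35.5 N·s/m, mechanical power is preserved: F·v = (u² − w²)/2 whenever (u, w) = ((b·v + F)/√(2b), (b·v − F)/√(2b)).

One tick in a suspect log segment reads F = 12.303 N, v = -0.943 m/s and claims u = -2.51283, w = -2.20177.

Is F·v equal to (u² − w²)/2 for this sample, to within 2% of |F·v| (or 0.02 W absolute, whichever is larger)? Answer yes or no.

F·v = 12.303×(-0.943) = -11.60173 W.
(u² − w²)/2 = (6.31431 − 4.84779)/2 = 0.73326 W.
|Δ| = 12.33499;  2% of max(1, |F·v|) = 0.23203.

no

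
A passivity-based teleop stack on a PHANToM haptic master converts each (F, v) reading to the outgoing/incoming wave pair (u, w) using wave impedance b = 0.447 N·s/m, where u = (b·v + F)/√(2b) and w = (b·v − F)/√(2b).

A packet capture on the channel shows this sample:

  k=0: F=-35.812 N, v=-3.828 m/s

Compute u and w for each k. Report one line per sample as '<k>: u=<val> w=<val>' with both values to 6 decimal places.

k=0: b·v=0.447×(-3.828)=-1.711116; √(2b)=0.945516; u=(-1.711116+(-35.812))/0.945516=-39.685343, w=(-1.711116−(-35.812))/0.945516=36.065909

0: u=-39.685343 w=36.065909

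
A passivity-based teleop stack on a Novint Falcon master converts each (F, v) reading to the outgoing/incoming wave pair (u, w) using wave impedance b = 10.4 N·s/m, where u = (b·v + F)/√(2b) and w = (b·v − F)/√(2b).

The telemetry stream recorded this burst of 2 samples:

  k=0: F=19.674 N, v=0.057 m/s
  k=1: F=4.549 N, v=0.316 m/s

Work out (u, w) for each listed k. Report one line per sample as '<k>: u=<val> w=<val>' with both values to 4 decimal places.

0: u=4.4438 w=-4.1838
1: u=1.7180 w=-0.2768

k=0: b·v=10.4×0.057=0.5928; √(2b)=4.5607; u=(0.5928+19.674)/4.5607=4.4438, w=(0.5928−19.674)/4.5607=-4.1838
k=1: b·v=10.4×0.316=3.2864; √(2b)=4.5607; u=(3.2864+4.549)/4.5607=1.7180, w=(3.2864−4.549)/4.5607=-0.2768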